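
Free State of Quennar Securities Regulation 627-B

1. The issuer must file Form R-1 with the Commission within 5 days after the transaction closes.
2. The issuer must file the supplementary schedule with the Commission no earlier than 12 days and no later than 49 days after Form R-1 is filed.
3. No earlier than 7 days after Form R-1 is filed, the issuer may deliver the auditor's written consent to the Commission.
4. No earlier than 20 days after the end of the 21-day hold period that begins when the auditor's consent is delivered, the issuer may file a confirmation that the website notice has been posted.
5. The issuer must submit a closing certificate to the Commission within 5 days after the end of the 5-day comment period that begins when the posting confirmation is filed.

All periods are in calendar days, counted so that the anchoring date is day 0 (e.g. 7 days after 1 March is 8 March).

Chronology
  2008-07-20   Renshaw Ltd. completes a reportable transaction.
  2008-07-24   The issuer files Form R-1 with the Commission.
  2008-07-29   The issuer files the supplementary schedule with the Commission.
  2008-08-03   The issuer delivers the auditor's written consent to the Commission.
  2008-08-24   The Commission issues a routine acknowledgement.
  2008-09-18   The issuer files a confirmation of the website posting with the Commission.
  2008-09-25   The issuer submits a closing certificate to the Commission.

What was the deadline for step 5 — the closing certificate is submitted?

2008-09-28

The posting confirmation is filed on 2008-09-18; the 5-day comment period therefore ends 2008-09-23, and step 5 runs from that date. 5 days after 2008-09-23 is 2008-09-28.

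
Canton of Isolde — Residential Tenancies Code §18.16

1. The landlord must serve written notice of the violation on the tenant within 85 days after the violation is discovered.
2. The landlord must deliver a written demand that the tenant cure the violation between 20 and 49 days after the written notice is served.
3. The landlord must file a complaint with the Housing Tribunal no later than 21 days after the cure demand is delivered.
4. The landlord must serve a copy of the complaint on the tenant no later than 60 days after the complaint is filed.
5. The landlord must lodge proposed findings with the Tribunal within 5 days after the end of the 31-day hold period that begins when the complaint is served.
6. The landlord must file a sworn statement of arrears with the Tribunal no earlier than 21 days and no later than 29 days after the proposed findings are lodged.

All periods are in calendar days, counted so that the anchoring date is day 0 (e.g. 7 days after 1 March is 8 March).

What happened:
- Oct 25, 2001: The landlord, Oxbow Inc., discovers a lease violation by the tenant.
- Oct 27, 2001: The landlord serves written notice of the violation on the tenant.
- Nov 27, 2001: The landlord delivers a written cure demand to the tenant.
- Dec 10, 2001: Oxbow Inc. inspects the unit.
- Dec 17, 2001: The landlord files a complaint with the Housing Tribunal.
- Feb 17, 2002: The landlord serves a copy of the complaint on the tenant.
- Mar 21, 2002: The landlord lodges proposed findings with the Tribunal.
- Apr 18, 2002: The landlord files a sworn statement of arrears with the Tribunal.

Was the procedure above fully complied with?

No

Step 1 — counting 85 days from Oct 25, 2001 (when the violation is discovered) gives a deadline of Jan 18, 2002; Oct 27, 2001 is within that limit.
Step 2 — 20 and 49 days from Oct 27, 2001 (when the written notice is served) are Nov 16, 2001 and Dec 15, 2001 respectively; done Nov 27, 2001, which is between those dates.
Step 3 — counting 21 days from Nov 27, 2001 (when the cure demand is delivered) gives a deadline of Dec 18, 2001; completed Dec 17, 2001, before the deadline.
Step 4 — counting 60 days from Dec 17, 2001 (when the complaint is filed) gives a deadline of Feb 15, 2002; done Feb 17, 2002 — 2 days late.
Later steps need not be reached.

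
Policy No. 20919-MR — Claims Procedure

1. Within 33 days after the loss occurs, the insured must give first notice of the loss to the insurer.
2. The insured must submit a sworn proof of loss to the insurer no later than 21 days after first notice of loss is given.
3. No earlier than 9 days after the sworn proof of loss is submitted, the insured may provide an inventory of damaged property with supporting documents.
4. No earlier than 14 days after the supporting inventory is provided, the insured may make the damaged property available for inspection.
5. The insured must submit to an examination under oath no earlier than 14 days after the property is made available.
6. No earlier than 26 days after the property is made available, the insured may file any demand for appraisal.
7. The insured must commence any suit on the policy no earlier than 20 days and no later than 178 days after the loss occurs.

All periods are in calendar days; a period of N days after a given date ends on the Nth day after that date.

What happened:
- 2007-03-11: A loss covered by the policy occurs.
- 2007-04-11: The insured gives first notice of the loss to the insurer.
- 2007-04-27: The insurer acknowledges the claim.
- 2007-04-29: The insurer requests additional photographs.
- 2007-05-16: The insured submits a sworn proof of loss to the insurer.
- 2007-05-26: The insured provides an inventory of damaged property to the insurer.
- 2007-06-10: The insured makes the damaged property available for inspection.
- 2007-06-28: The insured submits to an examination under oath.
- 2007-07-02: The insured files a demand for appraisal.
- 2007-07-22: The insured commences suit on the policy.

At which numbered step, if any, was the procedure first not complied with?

(1) due by 2007-03-11 + 33 days = 2007-04-13; done 2007-04-11 — timely.
(2) due by 2007-04-11 + 21 days = 2007-05-02; 2007-05-16 misses that deadline by 14 days.

Step 2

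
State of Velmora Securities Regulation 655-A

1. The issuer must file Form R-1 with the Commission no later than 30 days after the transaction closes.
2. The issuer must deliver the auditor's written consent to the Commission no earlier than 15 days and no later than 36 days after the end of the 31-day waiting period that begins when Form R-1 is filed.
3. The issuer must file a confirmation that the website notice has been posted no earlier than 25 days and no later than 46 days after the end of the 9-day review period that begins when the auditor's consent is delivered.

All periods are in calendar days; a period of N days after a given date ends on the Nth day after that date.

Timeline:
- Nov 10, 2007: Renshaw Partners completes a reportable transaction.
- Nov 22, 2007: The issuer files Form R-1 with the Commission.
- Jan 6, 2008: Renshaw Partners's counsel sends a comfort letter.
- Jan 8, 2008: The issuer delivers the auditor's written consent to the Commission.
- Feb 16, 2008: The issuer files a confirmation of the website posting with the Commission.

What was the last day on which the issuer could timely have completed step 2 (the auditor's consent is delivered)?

Jan 28, 2008

Form R-1 is filed on Nov 22, 2007; the 31-day waiting period therefore ends Dec 23, 2007, and step 2 runs from that date. The window is 15–36 days after Dec 23, 2007; it closes on Jan 28, 2008.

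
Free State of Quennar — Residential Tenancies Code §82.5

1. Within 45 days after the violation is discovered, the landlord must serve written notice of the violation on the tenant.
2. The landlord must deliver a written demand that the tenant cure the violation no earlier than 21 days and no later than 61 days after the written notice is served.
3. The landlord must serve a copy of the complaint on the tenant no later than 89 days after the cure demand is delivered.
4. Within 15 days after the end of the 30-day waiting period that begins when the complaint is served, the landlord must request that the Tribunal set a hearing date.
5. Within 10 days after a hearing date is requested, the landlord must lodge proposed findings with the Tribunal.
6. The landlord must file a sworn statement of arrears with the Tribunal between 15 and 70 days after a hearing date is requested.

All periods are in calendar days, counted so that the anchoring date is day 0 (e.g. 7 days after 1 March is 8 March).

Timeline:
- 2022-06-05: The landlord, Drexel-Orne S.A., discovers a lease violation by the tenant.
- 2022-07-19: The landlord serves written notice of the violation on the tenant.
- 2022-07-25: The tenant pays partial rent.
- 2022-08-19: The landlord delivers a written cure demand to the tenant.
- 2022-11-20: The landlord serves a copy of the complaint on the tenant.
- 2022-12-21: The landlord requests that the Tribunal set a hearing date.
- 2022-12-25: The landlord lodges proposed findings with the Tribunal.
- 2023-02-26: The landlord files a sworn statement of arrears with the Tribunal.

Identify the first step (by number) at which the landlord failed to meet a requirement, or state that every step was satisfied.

Step 3

(1) due by 2022-06-05 + 45 days = 2022-07-20; done 2022-07-19 — timely.
(2) the permitted window runs from 2022-07-19 + 21 = 2022-08-09 to 2022-07-19 + 61 = 2022-09-18; 2022-08-19 falls inside that range.
(3) due by 2022-08-19 + 89 days = 2022-11-16; not done until 2022-11-20, 4 days after the deadline.
The procedure was therefore not followed at step 3.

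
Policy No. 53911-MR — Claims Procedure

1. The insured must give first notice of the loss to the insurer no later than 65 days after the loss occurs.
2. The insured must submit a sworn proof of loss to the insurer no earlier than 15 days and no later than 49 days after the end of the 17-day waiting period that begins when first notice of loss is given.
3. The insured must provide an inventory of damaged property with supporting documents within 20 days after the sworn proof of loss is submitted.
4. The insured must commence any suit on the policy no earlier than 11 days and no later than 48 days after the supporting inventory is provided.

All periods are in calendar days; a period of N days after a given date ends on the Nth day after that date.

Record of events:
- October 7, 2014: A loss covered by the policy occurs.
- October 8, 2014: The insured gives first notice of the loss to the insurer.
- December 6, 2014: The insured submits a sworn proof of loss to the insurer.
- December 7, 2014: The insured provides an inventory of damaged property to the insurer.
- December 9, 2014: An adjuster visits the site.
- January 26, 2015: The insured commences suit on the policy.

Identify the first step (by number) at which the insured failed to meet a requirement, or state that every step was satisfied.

Step 4

Step 1 — counting 65 days from October 7, 2014 (when the loss occurs) gives a deadline of December 11, 2014; done October 8, 2014 — timely.
Step 2 — 15 and 49 days from October 25, 2014 (end of the 17-day waiting period, which began when first notice of loss is given on October 8, 2014) are November 9, 2014 and December 13, 2014 respectively; done December 6, 2014 — within the window.
Step 3 — counting 20 days from December 6, 2014 (when the sworn proof of loss is submitted) gives a deadline of December 26, 2014; December 7, 2014 is within that limit.
Step 4 — 11 and 48 days from December 7, 2014 (when the supporting inventory is provided) are December 18, 2014 and January 24, 2015 respectively; done January 26, 2015 — 2 days after the window closed.
The analysis stops there.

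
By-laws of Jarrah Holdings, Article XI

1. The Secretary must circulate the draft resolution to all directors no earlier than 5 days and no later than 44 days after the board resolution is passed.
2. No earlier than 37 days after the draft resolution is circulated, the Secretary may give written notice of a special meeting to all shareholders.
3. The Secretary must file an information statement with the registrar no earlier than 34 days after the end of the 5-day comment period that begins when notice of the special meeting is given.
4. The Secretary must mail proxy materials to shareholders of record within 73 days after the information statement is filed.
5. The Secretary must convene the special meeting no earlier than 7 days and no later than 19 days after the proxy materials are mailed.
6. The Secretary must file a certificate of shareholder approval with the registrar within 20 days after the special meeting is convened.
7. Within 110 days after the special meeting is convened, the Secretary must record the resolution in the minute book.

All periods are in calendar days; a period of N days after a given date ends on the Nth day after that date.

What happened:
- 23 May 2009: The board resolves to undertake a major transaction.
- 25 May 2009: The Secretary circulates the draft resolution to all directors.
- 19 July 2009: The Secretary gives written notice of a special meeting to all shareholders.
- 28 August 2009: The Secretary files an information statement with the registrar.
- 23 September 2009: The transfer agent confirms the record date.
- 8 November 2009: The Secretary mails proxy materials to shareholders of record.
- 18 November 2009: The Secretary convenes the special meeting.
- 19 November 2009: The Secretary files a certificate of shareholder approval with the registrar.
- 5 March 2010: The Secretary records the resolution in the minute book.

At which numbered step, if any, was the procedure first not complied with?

(1) the permitted window runs from 23 May 2009 + 5 = 28 May 2009 to 23 May 2009 + 44 = 6 July 2009; 25 May 2009 is 3 days too early.

Step 1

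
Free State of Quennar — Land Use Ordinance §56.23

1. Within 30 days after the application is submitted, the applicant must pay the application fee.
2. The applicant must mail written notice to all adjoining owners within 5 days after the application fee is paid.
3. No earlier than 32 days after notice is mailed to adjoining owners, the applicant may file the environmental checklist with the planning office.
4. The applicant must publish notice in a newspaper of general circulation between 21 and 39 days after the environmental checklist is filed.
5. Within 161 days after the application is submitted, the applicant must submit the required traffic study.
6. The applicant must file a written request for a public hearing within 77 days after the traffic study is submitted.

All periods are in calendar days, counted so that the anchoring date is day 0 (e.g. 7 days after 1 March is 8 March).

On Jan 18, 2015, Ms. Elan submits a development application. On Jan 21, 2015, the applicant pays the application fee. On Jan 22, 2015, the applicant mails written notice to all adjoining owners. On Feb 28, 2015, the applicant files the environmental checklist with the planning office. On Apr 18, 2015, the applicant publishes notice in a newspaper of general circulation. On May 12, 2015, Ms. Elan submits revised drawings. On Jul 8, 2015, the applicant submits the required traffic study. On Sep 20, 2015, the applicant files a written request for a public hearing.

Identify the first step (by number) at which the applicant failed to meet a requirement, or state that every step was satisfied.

Step 4

Step 1 — counting 30 days from Jan 18, 2015 (when the application is submitted) gives a deadline of Feb 17, 2015; Jan 21, 2015 is within that limit.
Step 2 — counting 5 days from Jan 21, 2015 (when the application fee is paid) gives a deadline of Jan 26, 2015; completed Jan 22, 2015, before the deadline.
Step 3 — must wait 32 days from Jan 22, 2015 (when notice is mailed to adjoining owners), so not before Feb 23, 2015; done Feb 28, 2015, after the minimum wait.
Step 4 — 21 and 39 days from Feb 28, 2015 (when the environmental checklist is filed) are Mar 21, 2015 and Apr 8, 2015 respectively; Apr 18, 2015 is 10 days past the end of the window.
Later steps need not be reached.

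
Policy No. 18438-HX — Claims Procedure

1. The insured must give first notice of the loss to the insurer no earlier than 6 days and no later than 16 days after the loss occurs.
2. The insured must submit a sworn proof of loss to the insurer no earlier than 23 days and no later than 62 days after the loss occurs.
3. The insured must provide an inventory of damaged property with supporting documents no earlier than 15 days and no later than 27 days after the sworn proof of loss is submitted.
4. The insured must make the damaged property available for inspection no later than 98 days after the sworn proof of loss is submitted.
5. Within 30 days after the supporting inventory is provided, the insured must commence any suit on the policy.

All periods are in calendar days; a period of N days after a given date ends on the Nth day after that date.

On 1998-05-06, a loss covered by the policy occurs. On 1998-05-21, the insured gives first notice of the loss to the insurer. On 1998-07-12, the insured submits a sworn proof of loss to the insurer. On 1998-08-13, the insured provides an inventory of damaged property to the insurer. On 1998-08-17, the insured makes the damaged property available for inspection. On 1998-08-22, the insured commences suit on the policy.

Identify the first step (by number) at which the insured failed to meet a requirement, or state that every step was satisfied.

(1) the permitted window runs from 1998-05-06 + 6 = 1998-05-12 to 1998-05-06 + 16 = 1998-05-22; done 1998-05-21, which is between those dates.
(2) the permitted window runs from 1998-05-06 + 23 = 1998-05-29 to 1998-05-06 + 62 = 1998-07-07; 1998-07-12 is 5 days past the end of the window.

Step 2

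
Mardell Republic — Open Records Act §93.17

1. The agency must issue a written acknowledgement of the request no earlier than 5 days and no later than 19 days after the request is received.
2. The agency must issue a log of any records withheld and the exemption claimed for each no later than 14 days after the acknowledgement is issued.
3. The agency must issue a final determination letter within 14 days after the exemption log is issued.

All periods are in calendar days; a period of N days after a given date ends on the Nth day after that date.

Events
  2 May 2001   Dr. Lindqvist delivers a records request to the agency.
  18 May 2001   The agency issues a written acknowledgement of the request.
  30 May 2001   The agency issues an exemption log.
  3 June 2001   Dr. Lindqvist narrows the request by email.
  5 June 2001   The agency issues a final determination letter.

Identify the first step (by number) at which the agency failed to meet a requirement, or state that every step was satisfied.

(1) the permitted window runs from 2 May 2001 + 5 = 7 May 2001 to 2 May 2001 + 19 = 21 May 2001; done 18 May 2001 — within the window.
(2) due by 18 May 2001 + 14 days = 1 June 2001; completed 30 May 2001, before the deadline.
(3) due by 30 May 2001 + 14 days = 13 June 2001; completed 5 June 2001, before the deadline.

None — every step was satisfied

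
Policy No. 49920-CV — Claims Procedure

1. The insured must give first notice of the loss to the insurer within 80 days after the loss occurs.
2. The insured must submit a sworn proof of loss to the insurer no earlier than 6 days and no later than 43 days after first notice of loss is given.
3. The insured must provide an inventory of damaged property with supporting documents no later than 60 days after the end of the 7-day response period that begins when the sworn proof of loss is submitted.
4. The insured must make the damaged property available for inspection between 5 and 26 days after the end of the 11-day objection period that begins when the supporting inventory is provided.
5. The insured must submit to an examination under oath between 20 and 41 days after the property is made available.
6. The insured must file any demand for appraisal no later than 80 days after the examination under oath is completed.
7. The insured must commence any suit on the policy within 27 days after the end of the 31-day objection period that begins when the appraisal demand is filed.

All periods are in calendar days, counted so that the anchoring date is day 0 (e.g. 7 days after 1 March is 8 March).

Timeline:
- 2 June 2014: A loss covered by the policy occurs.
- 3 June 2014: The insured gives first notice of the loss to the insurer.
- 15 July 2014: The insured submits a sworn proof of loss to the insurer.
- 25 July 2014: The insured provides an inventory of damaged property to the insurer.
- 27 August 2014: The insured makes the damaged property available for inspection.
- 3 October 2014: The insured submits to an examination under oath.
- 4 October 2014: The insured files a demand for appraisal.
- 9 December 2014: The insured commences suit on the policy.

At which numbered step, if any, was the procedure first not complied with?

Step 1: 80 days after 2 June 2014 (when the loss occurs) is 21 August 2014; 3 June 2014 is within that limit.
Step 2: the window is 6–43 days after 3 June 2014 (when first notice of loss is given), so 9 June 2014 through 16 July 2014; done 15 July 2014, which is between those dates.
Step 3: 60 days after 22 July 2014 (end of the 7-day response period, which began when the sworn proof of loss is submitted on 15 July 2014) is 20 September 2014; done 25 July 2014 — timely.
Step 4: the window is 5–26 days after 5 August 2014 (end of the 11-day objection period, which began when the supporting inventory is provided on 25 July 2014), so 10 August 2014 through 31 August 2014; done 27 August 2014 — within the window.
Step 5: the window is 20–41 days after 27 August 2014 (when the property is made available), so 16 September 2014 through 7 October 2014; done 3 October 2014, which is between those dates.
Step 6: 80 days after 3 October 2014 (when the examination under oath is completed) is 22 December 2014; 4 October 2014 is within that limit.
Step 7: 27 days after 4 November 2014 (end of the 31-day objection period, which began when the appraisal demand is filed on 4 October 2014) is 1 December 2014; 9 December 2014 misses that deadline by 8 days.

Step 7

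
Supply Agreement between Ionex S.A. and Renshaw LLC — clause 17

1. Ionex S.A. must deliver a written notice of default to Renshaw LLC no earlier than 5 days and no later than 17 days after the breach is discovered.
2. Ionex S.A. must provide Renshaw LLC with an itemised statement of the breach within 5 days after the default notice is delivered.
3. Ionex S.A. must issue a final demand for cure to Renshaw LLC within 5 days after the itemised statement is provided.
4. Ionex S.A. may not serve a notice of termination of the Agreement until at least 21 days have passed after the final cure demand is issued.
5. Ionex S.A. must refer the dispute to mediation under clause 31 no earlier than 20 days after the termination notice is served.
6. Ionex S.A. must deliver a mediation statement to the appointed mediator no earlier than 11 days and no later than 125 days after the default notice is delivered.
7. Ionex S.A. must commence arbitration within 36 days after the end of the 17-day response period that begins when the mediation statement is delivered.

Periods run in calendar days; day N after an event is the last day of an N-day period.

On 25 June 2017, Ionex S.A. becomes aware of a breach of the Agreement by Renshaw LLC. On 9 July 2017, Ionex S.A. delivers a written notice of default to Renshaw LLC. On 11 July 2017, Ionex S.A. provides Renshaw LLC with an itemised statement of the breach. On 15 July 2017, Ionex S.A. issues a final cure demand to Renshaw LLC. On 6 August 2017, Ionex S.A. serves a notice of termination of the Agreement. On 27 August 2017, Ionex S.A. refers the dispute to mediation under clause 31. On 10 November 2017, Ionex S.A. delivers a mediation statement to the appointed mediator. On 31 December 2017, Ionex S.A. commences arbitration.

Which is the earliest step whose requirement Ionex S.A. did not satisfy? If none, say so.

None — every step was satisfied

Step 1: the window is 5–17 days after 25 June 2017 (when the breach is discovered), so 30 June 2017 through 12 July 2017; 9 July 2017 falls inside that range.
Step 2: 5 days after 9 July 2017 (when the default notice is delivered) is 14 July 2017; done 11 July 2017 — timely.
Step 3: 5 days after 11 July 2017 (when the itemised statement is provided) is 16 July 2017; completed 15 July 2017, before the deadline.
Step 4: the earliest permitted date is 21 days after 15 July 2017 (when the final cure demand is issued), i.e. 5 August 2017; done 6 August 2017, after the minimum wait.
Step 5: the earliest permitted date is 20 days after 6 August 2017 (when the termination notice is served), i.e. 26 August 2017; done 27 August 2017 — permitted.
Step 6: the window is 11–125 days after 9 July 2017 (when the default notice is delivered), so 20 July 2017 through 11 November 2017; 10 November 2017 falls inside that range.
Step 7: 36 days after 27 November 2017 (end of the 17-day response period, which began when the mediation statement is delivered on 10 November 2017) is 2 January 2018; completed 31 December 2017, before the deadline.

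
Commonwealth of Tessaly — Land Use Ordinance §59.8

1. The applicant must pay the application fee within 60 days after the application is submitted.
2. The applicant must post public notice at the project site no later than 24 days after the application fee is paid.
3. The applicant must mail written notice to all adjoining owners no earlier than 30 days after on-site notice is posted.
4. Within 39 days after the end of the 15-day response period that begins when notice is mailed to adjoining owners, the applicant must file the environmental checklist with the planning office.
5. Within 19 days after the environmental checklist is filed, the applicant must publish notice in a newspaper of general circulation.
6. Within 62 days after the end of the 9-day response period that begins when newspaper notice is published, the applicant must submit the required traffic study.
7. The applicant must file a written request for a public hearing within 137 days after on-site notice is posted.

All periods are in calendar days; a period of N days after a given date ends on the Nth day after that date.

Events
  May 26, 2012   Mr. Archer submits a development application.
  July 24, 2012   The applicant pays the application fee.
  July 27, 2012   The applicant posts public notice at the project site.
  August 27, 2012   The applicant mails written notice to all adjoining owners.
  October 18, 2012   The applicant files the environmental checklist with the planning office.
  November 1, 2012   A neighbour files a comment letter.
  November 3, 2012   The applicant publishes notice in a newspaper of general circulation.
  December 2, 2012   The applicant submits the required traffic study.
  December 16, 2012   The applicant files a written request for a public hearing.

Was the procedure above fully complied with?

(1) due by May 26, 2012 + 60 days = July 25, 2012; July 24, 2012 is within that limit.
(2) due by July 24, 2012 + 24 days = August 17, 2012; July 27, 2012 is within that limit.
(3) permitted from July 27, 2012 + 30 days = August 26, 2012 onward; August 27, 2012 is on or after that date.
(4) due by September 11, 2012 + 39 days = October 20, 2012; completed October 18, 2012, before the deadline.
(5) due by October 18, 2012 + 19 days = November 6, 2012; November 3, 2012 is within that limit.
(6) due by November 12, 2012 + 62 days = January 13, 2013; December 2, 2012 is within that limit.
(7) due by July 27, 2012 + 137 days = December 11, 2012; not done until December 16, 2012, 5 days after the deadline.
The analysis stops there.

No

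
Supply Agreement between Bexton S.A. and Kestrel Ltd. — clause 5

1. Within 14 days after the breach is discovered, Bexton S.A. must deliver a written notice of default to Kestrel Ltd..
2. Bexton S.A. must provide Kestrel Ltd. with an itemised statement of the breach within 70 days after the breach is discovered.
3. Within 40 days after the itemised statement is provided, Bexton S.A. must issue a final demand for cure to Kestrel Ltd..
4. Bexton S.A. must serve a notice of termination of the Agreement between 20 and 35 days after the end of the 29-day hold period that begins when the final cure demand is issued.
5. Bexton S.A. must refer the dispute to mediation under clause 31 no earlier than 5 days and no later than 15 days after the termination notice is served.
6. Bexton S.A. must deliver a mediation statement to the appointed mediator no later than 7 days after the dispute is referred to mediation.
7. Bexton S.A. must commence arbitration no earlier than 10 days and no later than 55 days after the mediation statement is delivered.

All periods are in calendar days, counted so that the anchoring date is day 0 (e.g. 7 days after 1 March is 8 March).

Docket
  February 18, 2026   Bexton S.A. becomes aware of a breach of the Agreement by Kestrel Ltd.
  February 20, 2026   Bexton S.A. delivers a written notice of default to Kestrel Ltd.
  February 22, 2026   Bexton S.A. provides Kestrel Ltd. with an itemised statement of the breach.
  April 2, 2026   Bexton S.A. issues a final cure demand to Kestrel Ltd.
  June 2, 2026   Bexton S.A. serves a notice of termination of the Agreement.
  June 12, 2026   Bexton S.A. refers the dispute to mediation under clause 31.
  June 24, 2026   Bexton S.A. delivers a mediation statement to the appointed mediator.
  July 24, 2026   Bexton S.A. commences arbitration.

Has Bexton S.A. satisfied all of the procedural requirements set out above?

No

Step 1 — counting 14 days from February 18, 2026 (when the breach is discovered) gives a deadline of March 4, 2026; February 20, 2026 is within that limit.
Step 2 — counting 70 days from February 18, 2026 (when the breach is discovered) gives a deadline of April 29, 2026; February 22, 2026 is within that limit.
Step 3 — counting 40 days from February 22, 2026 (when the itemised statement is provided) gives a deadline of April 3, 2026; April 2, 2026 is within that limit.
Step 4 — 20 and 35 days from May 1, 2026 (end of the 29-day hold period, which began when the final cure demand is issued on April 2, 2026) are May 21, 2026 and June 5, 2026 respectively; June 2, 2026 falls inside that range.
Step 5 — 5 and 15 days from June 2, 2026 (when the termination notice is served) are June 7, 2026 and June 17, 2026 respectively; done June 12, 2026, which is between those dates.
Step 6 — counting 7 days from June 12, 2026 (when the dispute is referred to mediation) gives a deadline of June 19, 2026; done June 24, 2026 — 5 days late.
Later steps need not be reached.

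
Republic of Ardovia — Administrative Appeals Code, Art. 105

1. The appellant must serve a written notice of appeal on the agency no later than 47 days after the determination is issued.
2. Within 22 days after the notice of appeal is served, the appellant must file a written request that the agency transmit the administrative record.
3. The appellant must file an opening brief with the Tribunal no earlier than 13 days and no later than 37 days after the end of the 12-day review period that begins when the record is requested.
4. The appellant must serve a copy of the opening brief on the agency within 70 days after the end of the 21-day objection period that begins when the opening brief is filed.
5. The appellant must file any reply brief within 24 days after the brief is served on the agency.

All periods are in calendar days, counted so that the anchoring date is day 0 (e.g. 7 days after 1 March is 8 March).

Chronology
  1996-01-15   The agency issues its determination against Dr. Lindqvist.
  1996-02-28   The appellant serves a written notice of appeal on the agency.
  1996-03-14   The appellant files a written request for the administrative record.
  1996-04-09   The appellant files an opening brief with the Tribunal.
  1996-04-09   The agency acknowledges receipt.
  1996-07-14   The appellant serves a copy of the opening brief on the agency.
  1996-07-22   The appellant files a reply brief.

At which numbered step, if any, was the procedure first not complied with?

Step 4

Step 1: 47 days after 1996-01-15 (when the determination is issued) is 1996-03-02; completed 1996-02-28, before the deadline.
Step 2: 22 days after 1996-02-28 (when the notice of appeal is served) is 1996-03-21; completed 1996-03-14, before the deadline.
Step 3: the window is 13–37 days after 1996-03-26 (end of the 12-day review period, which began when the record is requested on 1996-03-14), so 1996-04-08 through 1996-05-02; done 1996-04-09, which is between those dates.
Step 4: 70 days after 1996-04-30 (end of the 21-day objection period, which began when the opening brief is filed on 1996-04-09) is 1996-07-09; done 1996-07-14 — 5 days late.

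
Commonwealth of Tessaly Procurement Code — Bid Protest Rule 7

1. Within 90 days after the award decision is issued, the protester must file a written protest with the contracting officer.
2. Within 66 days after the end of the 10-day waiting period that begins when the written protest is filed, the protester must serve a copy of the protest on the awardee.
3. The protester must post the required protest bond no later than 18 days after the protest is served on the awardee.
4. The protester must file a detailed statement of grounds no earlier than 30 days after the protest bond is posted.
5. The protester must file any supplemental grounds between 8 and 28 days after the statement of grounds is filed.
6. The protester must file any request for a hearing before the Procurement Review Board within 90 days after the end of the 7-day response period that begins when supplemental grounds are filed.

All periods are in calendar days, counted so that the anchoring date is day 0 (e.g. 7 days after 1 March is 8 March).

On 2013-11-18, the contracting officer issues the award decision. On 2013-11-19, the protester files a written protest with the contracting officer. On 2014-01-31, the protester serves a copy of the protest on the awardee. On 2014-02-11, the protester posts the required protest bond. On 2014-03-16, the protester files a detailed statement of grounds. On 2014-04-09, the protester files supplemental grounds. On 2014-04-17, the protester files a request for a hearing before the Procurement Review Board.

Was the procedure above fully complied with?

(1) due by 2013-11-18 + 90 days = 2014-02-16; 2013-11-19 is within that limit.
(2) due by 2013-11-29 + 66 days = 2014-02-03; 2014-01-31 is within that limit.
(3) due by 2014-01-31 + 18 days = 2014-02-18; done 2014-02-11 — timely.
(4) permitted from 2014-02-11 + 30 days = 2014-03-13 onward; done 2014-03-16 — permitted.
(5) the permitted window runs from 2014-03-16 + 8 = 2014-03-24 to 2014-03-16 + 28 = 2014-04-13; 2014-04-09 falls inside that range.
(6) due by 2014-04-16 + 90 days = 2014-07-15; done 2014-04-17 — timely.

Yes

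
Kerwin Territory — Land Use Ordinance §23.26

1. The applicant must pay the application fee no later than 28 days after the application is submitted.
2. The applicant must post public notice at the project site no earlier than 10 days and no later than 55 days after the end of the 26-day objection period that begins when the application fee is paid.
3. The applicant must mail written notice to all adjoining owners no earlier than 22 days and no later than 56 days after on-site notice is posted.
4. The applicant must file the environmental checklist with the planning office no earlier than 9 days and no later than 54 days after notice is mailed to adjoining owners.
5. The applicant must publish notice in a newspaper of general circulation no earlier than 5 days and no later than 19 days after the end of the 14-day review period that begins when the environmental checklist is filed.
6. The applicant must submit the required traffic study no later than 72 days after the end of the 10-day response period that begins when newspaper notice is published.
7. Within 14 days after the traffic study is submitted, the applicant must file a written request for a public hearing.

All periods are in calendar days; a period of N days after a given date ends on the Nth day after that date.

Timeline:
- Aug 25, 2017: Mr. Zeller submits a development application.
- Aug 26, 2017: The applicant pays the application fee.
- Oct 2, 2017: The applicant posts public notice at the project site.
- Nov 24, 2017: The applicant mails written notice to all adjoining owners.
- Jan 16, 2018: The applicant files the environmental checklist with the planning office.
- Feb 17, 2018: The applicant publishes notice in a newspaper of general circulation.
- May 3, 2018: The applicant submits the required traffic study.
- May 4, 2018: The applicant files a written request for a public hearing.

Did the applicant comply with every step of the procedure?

(1) due by Aug 25, 2017 + 28 days = Sep 22, 2017; Aug 26, 2017 is within that limit.
(2) the permitted window runs from Sep 21, 2017 + 10 = Oct 1, 2017 to Sep 21, 2017 + 55 = Nov 15, 2017; Oct 2, 2017 falls inside that range.
(3) the permitted window runs from Oct 2, 2017 + 22 = Oct 24, 2017 to Oct 2, 2017 + 56 = Nov 27, 2017; done Nov 24, 2017 — within the window.
(4) the permitted window runs from Nov 24, 2017 + 9 = Dec 3, 2017 to Nov 24, 2017 + 54 = Jan 17, 2018; done Jan 16, 2018, which is between those dates.
(5) the permitted window runs from Jan 30, 2018 + 5 = Feb 4, 2018 to Jan 30, 2018 + 19 = Feb 18, 2018; done Feb 17, 2018, which is between those dates.
(6) due by Feb 27, 2018 + 72 days = May 10, 2018; May 3, 2018 is within that limit.
(7) due by May 3, 2018 + 14 days = May 17, 2018; done May 4, 2018 — timely.

Yes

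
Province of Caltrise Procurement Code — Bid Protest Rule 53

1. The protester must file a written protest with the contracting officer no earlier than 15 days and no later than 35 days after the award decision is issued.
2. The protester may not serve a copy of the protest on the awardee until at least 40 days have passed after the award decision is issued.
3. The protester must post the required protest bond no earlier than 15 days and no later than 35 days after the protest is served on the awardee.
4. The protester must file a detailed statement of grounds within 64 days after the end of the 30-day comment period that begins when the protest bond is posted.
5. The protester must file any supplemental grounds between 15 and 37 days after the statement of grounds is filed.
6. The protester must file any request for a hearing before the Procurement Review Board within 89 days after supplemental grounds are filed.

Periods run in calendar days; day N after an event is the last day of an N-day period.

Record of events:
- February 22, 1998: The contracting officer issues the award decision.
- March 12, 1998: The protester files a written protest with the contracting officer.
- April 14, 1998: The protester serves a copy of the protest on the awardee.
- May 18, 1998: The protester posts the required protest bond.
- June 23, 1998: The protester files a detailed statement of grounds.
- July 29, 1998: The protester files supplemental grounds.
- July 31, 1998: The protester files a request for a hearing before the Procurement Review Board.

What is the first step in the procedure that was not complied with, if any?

(1) the permitted window runs from February 22, 1998 + 15 = March 9, 1998 to February 22, 1998 + 35 = March 29, 1998; done March 12, 1998, which is between those dates.
(2) permitted from February 22, 1998 + 40 days = April 3, 1998 onward; done April 14, 1998, after the minimum wait.
(3) the permitted window runs from April 14, 1998 + 15 = April 29, 1998 to April 14, 1998 + 35 = May 19, 1998; done May 18, 1998 — within the window.
(4) due by June 17, 1998 + 64 days = August 20, 1998; June 23, 1998 is within that limit.
(5) the permitted window runs from June 23, 1998 + 15 = July 8, 1998 to June 23, 1998 + 37 = July 30, 1998; done July 29, 1998 — within the window.
(6) due by July 29, 1998 + 89 days = October 26, 1998; completed July 31, 1998, before the deadline.

None — every step was satisfied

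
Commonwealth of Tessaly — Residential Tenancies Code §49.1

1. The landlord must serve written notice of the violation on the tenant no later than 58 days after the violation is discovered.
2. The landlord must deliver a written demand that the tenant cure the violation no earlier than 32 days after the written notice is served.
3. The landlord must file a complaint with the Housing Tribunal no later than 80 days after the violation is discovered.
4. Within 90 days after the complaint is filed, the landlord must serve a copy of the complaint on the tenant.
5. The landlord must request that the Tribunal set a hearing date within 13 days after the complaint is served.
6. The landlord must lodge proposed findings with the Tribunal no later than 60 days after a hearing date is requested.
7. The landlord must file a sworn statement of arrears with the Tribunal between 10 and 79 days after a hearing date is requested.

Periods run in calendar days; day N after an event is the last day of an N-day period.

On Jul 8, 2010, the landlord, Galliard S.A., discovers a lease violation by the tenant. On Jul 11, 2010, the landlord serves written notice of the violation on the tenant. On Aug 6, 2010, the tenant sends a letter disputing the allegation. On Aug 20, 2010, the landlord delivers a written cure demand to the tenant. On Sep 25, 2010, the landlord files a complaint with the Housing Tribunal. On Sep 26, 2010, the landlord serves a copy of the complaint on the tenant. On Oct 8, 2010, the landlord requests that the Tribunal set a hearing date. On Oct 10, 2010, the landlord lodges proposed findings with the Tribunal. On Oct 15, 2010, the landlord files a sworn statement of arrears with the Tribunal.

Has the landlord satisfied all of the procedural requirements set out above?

No

(1) due by Jul 8, 2010 + 58 days = Sep 4, 2010; completed Jul 11, 2010, before the deadline.
(2) permitted from Jul 11, 2010 + 32 days = Aug 12, 2010 onward; done Aug 20, 2010, after the minimum wait.
(3) due by Jul 8, 2010 + 80 days = Sep 26, 2010; completed Sep 25, 2010, before the deadline.
(4) due by Sep 25, 2010 + 90 days = Dec 24, 2010; Sep 26, 2010 is within that limit.
(5) due by Sep 26, 2010 + 13 days = Oct 9, 2010; completed Oct 8, 2010, before the deadline.
(6) due by Oct 8, 2010 + 60 days = Dec 7, 2010; Oct 10, 2010 is within that limit.
(7) the permitted window runs from Oct 8, 2010 + 10 = Oct 18, 2010 to Oct 8, 2010 + 79 = Dec 26, 2010; done Oct 15, 2010 — 3 days before the window opened.
The procedure was therefore not followed at step 7.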